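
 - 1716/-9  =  190 + 2/3 = 190.67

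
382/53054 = 191/26527 = 0.01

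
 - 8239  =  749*( - 11)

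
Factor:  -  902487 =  - 3^1*283^1*1063^1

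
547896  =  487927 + 59969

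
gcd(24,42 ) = 6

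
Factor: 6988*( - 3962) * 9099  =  -2^3 * 3^3 * 7^1* 283^1*337^1*1747^1 = - 251919063144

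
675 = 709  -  34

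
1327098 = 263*5046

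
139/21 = 6 + 13/21 = 6.62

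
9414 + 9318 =18732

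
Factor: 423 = 3^2*47^1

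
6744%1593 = 372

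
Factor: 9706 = 2^1*23^1*211^1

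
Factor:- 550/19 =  - 2^1 * 5^2*11^1 * 19^( - 1)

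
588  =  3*196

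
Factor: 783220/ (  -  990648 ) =  -  2^ (-1 )* 3^(  -  2 )*5^1 * 13759^( - 1) * 39161^1   =  - 195805/247662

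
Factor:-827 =-827^1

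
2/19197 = 2/19197=0.00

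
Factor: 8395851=3^1 * 23^1*271^1*449^1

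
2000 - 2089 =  - 89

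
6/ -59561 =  - 6/59561 = - 0.00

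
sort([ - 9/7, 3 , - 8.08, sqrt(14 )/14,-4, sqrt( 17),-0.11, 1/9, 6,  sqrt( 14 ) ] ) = [ - 8.08, - 4, - 9/7, - 0.11, 1/9, sqrt( 14 )/14 , 3, sqrt( 14 ), sqrt(17 ), 6 ]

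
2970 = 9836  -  6866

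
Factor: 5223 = 3^1*1741^1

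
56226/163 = 344 + 154/163 = 344.94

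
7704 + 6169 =13873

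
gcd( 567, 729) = 81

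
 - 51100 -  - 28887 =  - 22213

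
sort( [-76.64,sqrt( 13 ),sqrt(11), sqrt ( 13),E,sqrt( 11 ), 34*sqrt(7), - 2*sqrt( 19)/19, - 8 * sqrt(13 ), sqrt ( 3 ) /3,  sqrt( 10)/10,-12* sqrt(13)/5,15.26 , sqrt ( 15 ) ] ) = [-76.64, - 8 * sqrt( 13), - 12*sqrt(13)/5, - 2*  sqrt(19)/19, sqrt ( 10)/10,sqrt(  3)/3,E,sqrt(11),sqrt(11 ), sqrt( 13) , sqrt( 13 ), sqrt( 15), 15.26,34*sqrt ( 7)]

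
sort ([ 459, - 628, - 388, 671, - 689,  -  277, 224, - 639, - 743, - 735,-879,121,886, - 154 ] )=[-879, - 743, - 735,- 689, - 639, - 628,-388, - 277, - 154,121, 224,459,671, 886] 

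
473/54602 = 473/54602= 0.01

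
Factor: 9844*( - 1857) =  - 2^2*3^1*23^1*107^1*619^1   =  - 18280308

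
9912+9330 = 19242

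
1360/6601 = 1360/6601  =  0.21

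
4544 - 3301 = 1243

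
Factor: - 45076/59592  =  -2^ (-1 )*3^(- 1 )*13^( - 1)*59^1 = - 59/78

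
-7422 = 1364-8786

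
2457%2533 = 2457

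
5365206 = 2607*2058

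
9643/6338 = 1 + 3305/6338 = 1.52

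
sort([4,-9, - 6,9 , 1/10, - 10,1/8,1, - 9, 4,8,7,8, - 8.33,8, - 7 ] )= [ - 10, - 9, - 9 , - 8.33 , - 7, - 6,1/10,1/8,1,4, 4,7, 8,8, 8, 9 ] 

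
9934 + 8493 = 18427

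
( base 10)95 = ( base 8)137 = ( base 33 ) 2T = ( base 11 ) 87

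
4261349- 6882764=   -  2621415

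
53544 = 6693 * 8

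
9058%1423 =520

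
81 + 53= 134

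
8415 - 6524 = 1891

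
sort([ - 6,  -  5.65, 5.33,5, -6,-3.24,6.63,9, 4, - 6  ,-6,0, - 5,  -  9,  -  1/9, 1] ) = [ - 9, -6, - 6, - 6,-6, - 5.65, -5,  -  3.24, - 1/9 , 0,  1,4,5,5.33,6.63,9]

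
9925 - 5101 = 4824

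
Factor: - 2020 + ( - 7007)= - 3^2 * 17^1*59^1 = - 9027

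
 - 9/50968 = - 1+50959/50968 = - 0.00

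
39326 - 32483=6843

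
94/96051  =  94/96051=0.00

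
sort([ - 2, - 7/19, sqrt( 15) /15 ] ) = [-2, - 7/19 , sqrt( 15) /15 ]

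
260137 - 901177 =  - 641040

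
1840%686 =468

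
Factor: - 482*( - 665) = 320530 = 2^1*5^1 * 7^1*19^1*241^1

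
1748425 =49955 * 35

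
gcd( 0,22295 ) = 22295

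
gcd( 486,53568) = 54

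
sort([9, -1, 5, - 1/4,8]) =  [ - 1,-1/4,  5,8, 9 ] 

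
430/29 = 430/29 = 14.83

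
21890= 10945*2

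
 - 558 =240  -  798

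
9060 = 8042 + 1018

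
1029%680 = 349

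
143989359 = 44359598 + 99629761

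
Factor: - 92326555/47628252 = -2^( - 2)*3^( - 2) * 5^1*7^( - 1)*107^1*331^ ( - 1 )*571^( - 1)*172573^1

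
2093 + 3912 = 6005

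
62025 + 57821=119846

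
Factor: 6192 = 2^4*3^2*43^1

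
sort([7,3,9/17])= [9/17,  3,  7]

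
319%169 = 150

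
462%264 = 198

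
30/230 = 3/23 = 0.13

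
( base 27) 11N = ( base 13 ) 47C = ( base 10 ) 779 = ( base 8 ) 1413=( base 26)13P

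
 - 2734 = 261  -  2995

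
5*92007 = 460035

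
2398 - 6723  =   - 4325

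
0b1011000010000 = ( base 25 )90n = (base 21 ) cgk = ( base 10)5648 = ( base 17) 1294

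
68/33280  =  17/8320 = 0.00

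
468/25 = 18+18/25 = 18.72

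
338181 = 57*5933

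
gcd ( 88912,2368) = 16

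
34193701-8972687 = 25221014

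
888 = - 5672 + 6560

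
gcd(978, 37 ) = 1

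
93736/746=46868/373 = 125.65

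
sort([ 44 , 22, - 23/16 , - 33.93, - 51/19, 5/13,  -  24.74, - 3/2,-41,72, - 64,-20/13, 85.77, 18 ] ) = [ - 64, - 41, - 33.93 , - 24.74 , - 51/19,  -  20/13, - 3/2, - 23/16,5/13, 18, 22,44, 72 , 85.77 ] 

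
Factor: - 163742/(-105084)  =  589/378 = 2^(- 1 )*3^( - 3)*7^(- 1 )*19^1*31^1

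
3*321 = 963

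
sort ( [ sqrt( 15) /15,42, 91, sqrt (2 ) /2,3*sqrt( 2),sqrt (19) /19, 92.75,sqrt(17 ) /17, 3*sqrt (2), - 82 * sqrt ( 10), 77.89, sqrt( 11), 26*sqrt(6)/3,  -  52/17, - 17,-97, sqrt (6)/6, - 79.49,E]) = [ - 82*sqrt( 10), - 97, - 79.49,-17 , - 52/17, sqrt( 19 )/19, sqrt( 17) /17, sqrt(15 ) /15,sqrt (6)/6, sqrt( 2 ) /2, E,sqrt( 11),  3*sqrt (2),3*sqrt( 2),26*sqrt( 6) /3, 42,77.89,91, 92.75]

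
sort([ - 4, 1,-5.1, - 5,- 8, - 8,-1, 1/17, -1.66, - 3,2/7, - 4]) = [ - 8,-8, - 5.1, - 5,-4, - 4,  -  3, - 1.66,- 1,1/17,2/7,1] 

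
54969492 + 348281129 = 403250621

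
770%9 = 5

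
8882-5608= 3274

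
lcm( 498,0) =0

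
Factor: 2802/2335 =2^1*3^1*5^(- 1 ) = 6/5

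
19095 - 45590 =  - 26495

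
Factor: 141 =3^1*47^1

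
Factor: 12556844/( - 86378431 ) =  - 2^2*31^( - 1)*41^ (-1)*97^1*32363^1*67961^( - 1)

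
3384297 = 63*53719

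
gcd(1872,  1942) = 2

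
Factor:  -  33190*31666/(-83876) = 262748635/20969= 5^1 * 13^ ( - 1 ) * 71^1 * 223^1 * 1613^( - 1)*3319^1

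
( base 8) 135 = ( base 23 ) 41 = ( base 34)2p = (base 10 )93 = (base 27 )3C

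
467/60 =467/60  =  7.78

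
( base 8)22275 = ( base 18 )1b09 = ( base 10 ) 9405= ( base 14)35DB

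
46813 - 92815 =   -  46002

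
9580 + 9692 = 19272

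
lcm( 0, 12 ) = 0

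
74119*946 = 70116574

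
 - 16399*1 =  - 16399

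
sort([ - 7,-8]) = [-8 ,-7] 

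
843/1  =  843 =843.00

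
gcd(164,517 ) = 1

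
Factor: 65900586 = 2^1*3^1*29^1*378739^1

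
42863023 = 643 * 66661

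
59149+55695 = 114844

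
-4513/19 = - 238 + 9/19 = -  237.53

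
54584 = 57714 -3130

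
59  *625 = 36875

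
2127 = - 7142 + 9269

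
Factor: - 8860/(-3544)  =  2^( - 1) * 5^1 = 5/2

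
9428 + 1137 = 10565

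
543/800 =543/800=   0.68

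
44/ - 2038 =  - 1 + 997/1019 = - 0.02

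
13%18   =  13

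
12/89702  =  6/44851 = 0.00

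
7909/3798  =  2+ 313/3798 = 2.08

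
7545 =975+6570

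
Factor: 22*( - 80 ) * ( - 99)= 2^5*3^2*5^1* 11^2 = 174240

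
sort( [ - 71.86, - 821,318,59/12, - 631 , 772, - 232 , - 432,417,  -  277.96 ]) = [ - 821, - 631,-432, - 277.96,-232, - 71.86,59/12,318,417, 772 ] 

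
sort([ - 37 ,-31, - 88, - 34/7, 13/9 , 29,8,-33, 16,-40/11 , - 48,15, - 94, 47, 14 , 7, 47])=[ - 94 , - 88,- 48, - 37, - 33, -31, - 34/7 , - 40/11, 13/9, 7, 8,14,15, 16,  29,47, 47]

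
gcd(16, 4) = 4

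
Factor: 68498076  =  2^2*3^1 * 5708173^1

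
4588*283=1298404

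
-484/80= -121/20 = -  6.05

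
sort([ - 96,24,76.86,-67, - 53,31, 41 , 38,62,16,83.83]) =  [ - 96, - 67, - 53, 16,24,31,38,41,62,76.86, 83.83]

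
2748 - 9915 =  - 7167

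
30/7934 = 15/3967 = 0.00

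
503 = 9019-8516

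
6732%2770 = 1192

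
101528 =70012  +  31516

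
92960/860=4648/43 = 108.09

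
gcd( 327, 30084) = 327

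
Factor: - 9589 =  - 43^1*223^1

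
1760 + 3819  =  5579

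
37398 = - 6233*( - 6)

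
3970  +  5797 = 9767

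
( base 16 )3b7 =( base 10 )951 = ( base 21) 236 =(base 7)2526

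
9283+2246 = 11529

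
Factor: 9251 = 11^1 * 29^2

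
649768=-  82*( - 7924 ) 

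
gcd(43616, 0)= 43616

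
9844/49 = 9844/49 = 200.90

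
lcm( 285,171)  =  855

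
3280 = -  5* (-656)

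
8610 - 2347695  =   - 2339085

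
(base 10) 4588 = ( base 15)155D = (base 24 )7n4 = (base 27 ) 67P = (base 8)10754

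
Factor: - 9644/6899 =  - 2^2*2411^1*6899^( - 1 )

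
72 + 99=171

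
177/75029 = 177/75029 = 0.00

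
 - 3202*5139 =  - 16455078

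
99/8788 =99/8788 = 0.01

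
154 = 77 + 77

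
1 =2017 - 2016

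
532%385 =147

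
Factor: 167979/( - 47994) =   -  2^(  -  1)*7^1 = - 7/2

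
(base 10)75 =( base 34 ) 27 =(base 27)2l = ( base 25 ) 30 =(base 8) 113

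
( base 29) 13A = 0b1110101010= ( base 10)938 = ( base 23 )1HI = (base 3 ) 1021202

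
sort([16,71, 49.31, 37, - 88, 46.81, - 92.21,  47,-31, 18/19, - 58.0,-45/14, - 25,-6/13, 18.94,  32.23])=[-92.21,  -  88 , - 58.0, - 31, - 25,-45/14, - 6/13, 18/19,16, 18.94,  32.23, 37, 46.81, 47, 49.31, 71]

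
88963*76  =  6761188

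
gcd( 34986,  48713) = 7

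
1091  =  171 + 920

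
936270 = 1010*927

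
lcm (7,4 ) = 28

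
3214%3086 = 128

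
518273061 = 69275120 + 448997941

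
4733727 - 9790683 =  - 5056956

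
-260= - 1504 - -1244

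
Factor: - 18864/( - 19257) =48/49 =2^4*3^1*7^ (- 2 )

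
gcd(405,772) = 1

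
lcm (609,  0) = 0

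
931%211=87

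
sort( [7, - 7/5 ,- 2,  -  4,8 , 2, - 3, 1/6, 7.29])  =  [-4, - 3,-2, - 7/5,1/6,2,7,7.29 , 8 ] 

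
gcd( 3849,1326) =3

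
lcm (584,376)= 27448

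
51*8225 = 419475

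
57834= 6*9639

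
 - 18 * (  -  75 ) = 1350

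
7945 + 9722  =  17667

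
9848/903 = 9848/903 = 10.91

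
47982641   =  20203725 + 27778916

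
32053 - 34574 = -2521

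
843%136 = 27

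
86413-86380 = 33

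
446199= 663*673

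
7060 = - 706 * ( - 10)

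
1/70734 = 1/70734 =0.00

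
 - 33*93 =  - 3069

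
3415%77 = 27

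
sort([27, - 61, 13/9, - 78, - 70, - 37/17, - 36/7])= [ -78,  -  70, - 61, - 36/7, - 37/17,13/9,27 ]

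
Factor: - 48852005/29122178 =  - 2^(-1 )*5^1*9770401^1*14561089^( - 1 ) 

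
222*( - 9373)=-2080806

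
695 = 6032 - 5337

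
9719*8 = 77752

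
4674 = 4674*1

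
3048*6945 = 21168360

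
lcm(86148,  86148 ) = 86148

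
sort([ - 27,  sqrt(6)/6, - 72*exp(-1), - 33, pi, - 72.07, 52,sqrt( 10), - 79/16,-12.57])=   [ - 72.07, - 33 , - 27, - 72*exp( - 1), - 12.57, - 79/16,sqrt( 6)/6, pi,sqrt(10),52] 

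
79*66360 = 5242440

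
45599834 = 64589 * 706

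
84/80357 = 84/80357 = 0.00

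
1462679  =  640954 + 821725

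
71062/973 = 73 + 33/973 = 73.03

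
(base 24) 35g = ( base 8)3510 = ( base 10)1864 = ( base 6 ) 12344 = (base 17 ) 67b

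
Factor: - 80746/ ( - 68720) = 2^( - 3 )*5^( - 1 )*47^1   =  47/40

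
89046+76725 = 165771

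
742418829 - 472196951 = 270221878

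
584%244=96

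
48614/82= 24307/41 = 592.85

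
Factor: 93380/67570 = 2^1*7^1*23^1 * 233^( - 1)=   322/233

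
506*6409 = 3242954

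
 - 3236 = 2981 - 6217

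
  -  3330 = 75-3405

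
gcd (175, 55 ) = 5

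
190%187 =3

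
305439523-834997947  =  -529558424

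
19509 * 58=1131522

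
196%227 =196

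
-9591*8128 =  - 77955648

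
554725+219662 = 774387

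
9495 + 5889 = 15384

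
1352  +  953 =2305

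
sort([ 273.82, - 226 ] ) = [ - 226,273.82]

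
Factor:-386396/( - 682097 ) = 2^2*13^( - 1)*29^1*71^( - 1)*739^(-1) * 3331^1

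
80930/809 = 100 + 30/809 = 100.04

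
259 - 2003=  - 1744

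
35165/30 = 7033/6 = 1172.17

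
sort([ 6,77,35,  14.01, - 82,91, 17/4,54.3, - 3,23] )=[ - 82, - 3, 17/4,6, 14.01, 23, 35, 54.3,77, 91]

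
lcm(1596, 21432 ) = 150024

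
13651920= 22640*603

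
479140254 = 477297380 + 1842874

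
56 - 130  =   - 74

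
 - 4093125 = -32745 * 125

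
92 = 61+31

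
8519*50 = 425950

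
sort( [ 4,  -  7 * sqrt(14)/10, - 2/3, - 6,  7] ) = [ - 6, - 7*sqrt( 14)/10,- 2/3, 4,  7] 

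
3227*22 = 70994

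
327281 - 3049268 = - 2721987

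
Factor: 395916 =2^2*3^1*32993^1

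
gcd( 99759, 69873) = 3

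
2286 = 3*762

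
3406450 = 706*4825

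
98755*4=395020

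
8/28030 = 4/14015 =0.00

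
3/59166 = 1/19722= 0.00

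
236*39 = 9204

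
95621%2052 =1229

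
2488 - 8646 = -6158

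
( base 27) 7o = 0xd5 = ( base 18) BF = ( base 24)8L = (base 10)213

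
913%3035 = 913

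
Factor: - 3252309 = -3^1*1084103^1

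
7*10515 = 73605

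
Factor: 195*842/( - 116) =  - 2^( - 1)*3^1*5^1*13^1*29^(-1 )*421^1 =- 82095/58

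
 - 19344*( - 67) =1296048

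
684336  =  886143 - 201807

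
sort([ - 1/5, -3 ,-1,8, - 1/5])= [ - 3, - 1,-1/5,  -  1/5, 8]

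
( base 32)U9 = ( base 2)1111001001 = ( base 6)4253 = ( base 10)969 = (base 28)16h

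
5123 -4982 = 141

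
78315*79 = 6186885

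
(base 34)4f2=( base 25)85B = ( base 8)12020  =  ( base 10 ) 5136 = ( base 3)21001020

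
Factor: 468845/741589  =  5^1*13^1*19^(  -  1 )*23^(  -  1)*1697^ (-1 )*7213^1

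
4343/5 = 4343/5 = 868.60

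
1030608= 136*7578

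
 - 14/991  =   - 14/991 = - 0.01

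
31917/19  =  1679 + 16/19 = 1679.84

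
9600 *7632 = 73267200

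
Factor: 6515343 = 3^3*29^1*53^1*157^1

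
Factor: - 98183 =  - 47^1*2089^1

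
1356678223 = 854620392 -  - 502057831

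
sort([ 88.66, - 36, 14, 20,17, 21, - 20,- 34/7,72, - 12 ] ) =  [ - 36 , - 20, - 12, - 34/7,14, 17,20,21,72, 88.66]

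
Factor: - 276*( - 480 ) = 2^7*3^2* 5^1*23^1 = 132480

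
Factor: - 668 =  -2^2*167^1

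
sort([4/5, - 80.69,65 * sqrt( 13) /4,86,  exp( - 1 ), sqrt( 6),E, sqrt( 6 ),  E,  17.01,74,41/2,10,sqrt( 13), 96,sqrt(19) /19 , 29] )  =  [-80.69,sqrt( 19 ) /19,exp( - 1),4/5,sqrt(6),sqrt(6),E,E, sqrt(13 ),10 , 17.01, 41/2,29,65 *sqrt( 13 ) /4, 74 , 86, 96 ]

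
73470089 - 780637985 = -707167896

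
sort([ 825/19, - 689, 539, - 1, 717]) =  [-689, - 1, 825/19, 539, 717]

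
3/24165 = 1/8055=0.00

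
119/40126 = 119/40126 = 0.00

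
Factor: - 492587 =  - 492587^1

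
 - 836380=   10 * (-83638) 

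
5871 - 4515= 1356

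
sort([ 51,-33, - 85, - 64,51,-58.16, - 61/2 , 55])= [ - 85, - 64 , -58.16,  -  33, -61/2 , 51,51,55]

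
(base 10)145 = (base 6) 401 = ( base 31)4L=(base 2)10010001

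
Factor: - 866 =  - 2^1 * 433^1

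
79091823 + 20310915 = 99402738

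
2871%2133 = 738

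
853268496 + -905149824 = -51881328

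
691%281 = 129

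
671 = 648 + 23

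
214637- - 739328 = 953965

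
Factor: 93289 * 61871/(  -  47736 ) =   -  5771883719/47736= - 2^( -3 )*3^(  -  3)*7^1*13^( - 1)*17^( - 1 )*13327^1*61871^1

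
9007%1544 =1287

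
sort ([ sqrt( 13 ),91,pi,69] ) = [ pi, sqrt( 13 ), 69,91 ]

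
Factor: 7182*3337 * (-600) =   -  14379800400 = -  2^4*3^4*5^2*7^1*19^1 * 47^1*71^1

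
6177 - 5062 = 1115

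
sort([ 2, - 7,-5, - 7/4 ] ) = [ - 7,-5,-7/4, 2 ]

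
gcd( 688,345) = 1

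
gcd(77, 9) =1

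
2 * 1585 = 3170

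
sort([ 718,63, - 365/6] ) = [ - 365/6, 63,  718] 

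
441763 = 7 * 63109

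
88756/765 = 88756/765 = 116.02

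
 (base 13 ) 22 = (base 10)28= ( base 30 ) S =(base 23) 15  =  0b11100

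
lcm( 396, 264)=792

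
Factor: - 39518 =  - 2^1*19759^1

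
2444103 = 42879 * 57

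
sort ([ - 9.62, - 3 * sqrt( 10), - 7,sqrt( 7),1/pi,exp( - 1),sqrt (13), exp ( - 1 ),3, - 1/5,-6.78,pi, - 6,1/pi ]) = [ - 9.62,-3*sqrt (10) ,- 7, - 6.78,- 6,-1/5,1/pi,1/pi,exp( - 1), exp(-1 ),sqrt( 7 ),3,pi, sqrt( 13 )]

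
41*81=3321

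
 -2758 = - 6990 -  - 4232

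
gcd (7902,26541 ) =9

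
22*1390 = 30580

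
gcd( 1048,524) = 524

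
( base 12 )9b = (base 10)119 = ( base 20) 5j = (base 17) 70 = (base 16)77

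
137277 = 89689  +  47588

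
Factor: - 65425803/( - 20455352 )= 2^(-3)*3^1*17^(  -  1 )*811^1*26891^1 * 150407^(-1)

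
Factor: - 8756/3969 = -2^2 * 3^ ( - 4)*7^(-2)*11^1*199^1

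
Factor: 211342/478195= 2^1 * 5^( - 1)*59^(-1)*251^1 * 421^1*1621^( - 1)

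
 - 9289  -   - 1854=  - 7435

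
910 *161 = 146510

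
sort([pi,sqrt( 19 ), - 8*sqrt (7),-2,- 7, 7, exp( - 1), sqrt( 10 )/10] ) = [ - 8*sqrt(7),-7, - 2, sqrt(10)/10, exp( - 1 ),pi,sqrt(19),7 ] 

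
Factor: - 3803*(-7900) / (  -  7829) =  - 2^2  *  5^2*79^1*3803^1*7829^( - 1) = - 30043700/7829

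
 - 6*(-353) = 2118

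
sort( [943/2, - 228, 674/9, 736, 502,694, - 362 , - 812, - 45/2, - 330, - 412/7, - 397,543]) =[  -  812, - 397, - 362  , - 330,- 228 , - 412/7, - 45/2, 674/9,  943/2 , 502, 543,694,736 ] 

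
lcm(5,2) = 10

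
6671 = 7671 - 1000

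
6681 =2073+4608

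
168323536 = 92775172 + 75548364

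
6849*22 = 150678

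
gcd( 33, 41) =1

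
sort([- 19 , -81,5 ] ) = [ - 81, - 19 , 5]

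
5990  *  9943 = 59558570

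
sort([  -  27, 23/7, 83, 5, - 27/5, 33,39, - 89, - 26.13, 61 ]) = [ - 89, - 27, -26.13, - 27/5, 23/7, 5, 33, 39, 61, 83 ]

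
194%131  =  63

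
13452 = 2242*6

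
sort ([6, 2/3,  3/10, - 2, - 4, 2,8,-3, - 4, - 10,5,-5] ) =[ - 10,-5,-4, - 4, - 3, - 2, 3/10,2/3, 2 , 5, 6, 8] 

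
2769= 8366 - 5597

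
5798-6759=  - 961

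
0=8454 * 0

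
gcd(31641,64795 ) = 1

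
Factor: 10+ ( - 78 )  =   - 68 = - 2^2 * 17^1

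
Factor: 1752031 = 1752031^1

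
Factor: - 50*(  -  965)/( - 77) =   -  48250/77 = - 2^1*5^3*7^(  -  1)*11^(-1)*193^1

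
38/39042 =19/19521=0.00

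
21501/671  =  21501/671 = 32.04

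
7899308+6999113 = 14898421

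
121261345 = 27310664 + 93950681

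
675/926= 675/926=0.73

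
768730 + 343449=1112179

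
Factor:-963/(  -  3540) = 321/1180= 2^( - 2)*3^1*5^( - 1) * 59^(- 1)*107^1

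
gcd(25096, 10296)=8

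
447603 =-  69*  ( - 6487)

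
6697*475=3181075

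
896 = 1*896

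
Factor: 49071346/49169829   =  2^1*3^( - 1)* 479^(-1) * 34217^(-1)*24535673^1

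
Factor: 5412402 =2^1 * 3^2*199^1* 1511^1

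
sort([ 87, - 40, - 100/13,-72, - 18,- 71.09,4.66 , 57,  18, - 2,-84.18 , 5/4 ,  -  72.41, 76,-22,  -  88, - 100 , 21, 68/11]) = [ - 100, - 88, - 84.18, - 72.41, - 72,-71.09, - 40, - 22, - 18, - 100/13,  -  2,5/4,  4.66, 68/11,18,21, 57,76,87]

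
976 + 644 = 1620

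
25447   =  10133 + 15314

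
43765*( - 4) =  - 175060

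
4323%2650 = 1673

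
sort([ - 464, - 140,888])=[  -  464, - 140 , 888]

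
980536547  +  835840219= 1816376766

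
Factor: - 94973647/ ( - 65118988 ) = 2^( - 2)*11^( - 1)*19^1*23^1 * 41^( - 1)*71^1*3061^1*36097^( -1 ) 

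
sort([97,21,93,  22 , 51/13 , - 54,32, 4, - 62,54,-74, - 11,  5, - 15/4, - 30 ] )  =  [ - 74 , - 62, -54 , - 30, - 11,  -  15/4,51/13,4, 5,21,22, 32,  54, 93,97] 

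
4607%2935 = 1672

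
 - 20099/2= - 10050 + 1/2  =  -10049.50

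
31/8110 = 31/8110= 0.00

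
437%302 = 135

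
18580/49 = 379+9/49 = 379.18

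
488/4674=244/2337 = 0.10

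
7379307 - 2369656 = 5009651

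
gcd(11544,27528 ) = 888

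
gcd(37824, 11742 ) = 6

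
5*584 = 2920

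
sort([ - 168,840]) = [-168,840]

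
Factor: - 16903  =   - 16903^1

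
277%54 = 7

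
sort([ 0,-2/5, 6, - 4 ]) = [ - 4, - 2/5,0,  6 ]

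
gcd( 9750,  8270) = 10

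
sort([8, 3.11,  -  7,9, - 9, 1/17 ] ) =[ - 9, - 7 , 1/17,3.11,8,  9 ] 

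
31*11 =341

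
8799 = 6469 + 2330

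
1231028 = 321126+909902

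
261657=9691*27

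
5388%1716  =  240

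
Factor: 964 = 2^2*241^1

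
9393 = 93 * 101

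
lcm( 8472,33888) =33888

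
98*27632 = 2707936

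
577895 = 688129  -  110234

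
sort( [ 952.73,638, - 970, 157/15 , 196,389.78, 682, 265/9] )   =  [ - 970,157/15,  265/9 , 196,389.78,  638,682,952.73] 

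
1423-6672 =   -  5249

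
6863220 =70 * 98046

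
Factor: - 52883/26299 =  - 7^ ( - 1 )*13^( - 1 )*17^( - 2) * 52883^1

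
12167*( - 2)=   -  24334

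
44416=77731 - 33315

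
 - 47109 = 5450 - 52559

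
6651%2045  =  516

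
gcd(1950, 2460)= 30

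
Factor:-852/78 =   -  142/13 = - 2^1*13^(-1)*71^1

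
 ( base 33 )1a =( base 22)1l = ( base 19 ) 25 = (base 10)43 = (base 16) 2b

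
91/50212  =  91/50212  =  0.00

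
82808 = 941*88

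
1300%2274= 1300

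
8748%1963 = 896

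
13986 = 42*333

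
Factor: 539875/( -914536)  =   - 77125/130648 = - 2^( - 3)*5^3*7^( - 1)*617^1*2333^( - 1) 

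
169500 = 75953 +93547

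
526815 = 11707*45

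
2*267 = 534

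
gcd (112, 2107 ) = 7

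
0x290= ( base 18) 208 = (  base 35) iq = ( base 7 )1625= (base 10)656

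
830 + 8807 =9637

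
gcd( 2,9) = 1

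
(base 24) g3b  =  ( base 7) 36053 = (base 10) 9299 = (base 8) 22123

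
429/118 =3+75/118=3.64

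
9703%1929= 58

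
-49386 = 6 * (-8231 ) 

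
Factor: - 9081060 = -2^2*3^1*5^1*17^1 * 29^1*307^1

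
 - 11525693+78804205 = 67278512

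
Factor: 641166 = 2^1*3^1*106861^1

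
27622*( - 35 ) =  -966770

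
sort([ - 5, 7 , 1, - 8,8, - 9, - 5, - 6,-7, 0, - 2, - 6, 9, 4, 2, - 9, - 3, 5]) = [ - 9, - 9, - 8, - 7,-6, - 6, - 5,-5, - 3, - 2, 0, 1,2, 4,5, 7, 8 , 9] 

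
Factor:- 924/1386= -2^1*  3^( - 1) = - 2/3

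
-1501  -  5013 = - 6514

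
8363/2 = 4181 + 1/2 = 4181.50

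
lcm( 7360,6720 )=154560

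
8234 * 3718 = 30614012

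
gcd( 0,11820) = 11820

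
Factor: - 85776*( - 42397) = 2^4* 3^1*1787^1*42397^1 =3636645072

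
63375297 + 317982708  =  381358005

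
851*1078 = 917378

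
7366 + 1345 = 8711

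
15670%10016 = 5654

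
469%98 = 77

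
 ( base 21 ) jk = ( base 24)hb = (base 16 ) 1A3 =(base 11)351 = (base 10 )419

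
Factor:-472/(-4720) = 1/10= 2^( - 1) *5^( - 1)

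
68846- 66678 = 2168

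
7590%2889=1812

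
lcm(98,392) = 392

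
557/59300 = 557/59300 = 0.01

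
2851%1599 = 1252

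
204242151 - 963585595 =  - 759343444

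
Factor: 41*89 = 3649 = 41^1*89^1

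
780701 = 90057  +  690644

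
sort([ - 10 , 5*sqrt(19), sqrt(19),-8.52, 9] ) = [ - 10, - 8.52,sqrt( 19),9,5* sqrt( 19 )]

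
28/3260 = 7/815 = 0.01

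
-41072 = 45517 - 86589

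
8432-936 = 7496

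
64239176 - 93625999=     -  29386823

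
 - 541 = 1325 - 1866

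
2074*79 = 163846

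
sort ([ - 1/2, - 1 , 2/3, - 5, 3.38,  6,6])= [- 5,-1,-1/2, 2/3, 3.38, 6, 6 ] 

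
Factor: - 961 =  - 31^2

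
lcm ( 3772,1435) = 132020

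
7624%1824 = 328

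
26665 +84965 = 111630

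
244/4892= 61/1223 = 0.05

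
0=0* 741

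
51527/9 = 51527/9= 5725.22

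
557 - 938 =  - 381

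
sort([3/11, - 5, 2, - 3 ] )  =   [ - 5,- 3,3/11,2]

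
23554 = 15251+8303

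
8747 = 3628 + 5119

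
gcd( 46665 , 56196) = 9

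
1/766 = 1/766 = 0.00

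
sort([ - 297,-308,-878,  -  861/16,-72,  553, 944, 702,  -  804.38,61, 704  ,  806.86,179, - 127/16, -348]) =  [-878 ,-804.38,-348, - 308,-297,  -  72, - 861/16, - 127/16, 61, 179,553, 702,  704, 806.86,944 ] 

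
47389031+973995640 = 1021384671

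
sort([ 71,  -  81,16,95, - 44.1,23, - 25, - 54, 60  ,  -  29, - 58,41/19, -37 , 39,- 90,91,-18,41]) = [  -  90, - 81 , - 58, - 54,-44.1,-37,  -  29, - 25, - 18,41/19,16,23,39,41, 60,71,91,95]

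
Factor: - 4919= - 4919^1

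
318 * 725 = 230550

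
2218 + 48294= 50512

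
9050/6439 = 9050/6439= 1.41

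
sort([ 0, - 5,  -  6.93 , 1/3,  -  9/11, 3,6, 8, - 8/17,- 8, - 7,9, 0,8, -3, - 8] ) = [- 8 , - 8,- 7, - 6.93, - 5,-3,  -  9/11, - 8/17,0, 0, 1/3, 3 , 6, 8, 8, 9]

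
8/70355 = 8/70355 = 0.00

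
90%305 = 90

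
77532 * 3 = 232596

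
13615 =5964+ 7651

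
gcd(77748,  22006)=2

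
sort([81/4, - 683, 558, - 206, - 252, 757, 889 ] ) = [  -  683, - 252, - 206,  81/4, 558,757,889 ]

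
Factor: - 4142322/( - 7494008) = 121833/220412 = 2^( - 2)*3^2 * 13537^1*55103^( - 1 )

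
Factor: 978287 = 978287^1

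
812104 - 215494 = 596610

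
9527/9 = 9527/9 = 1058.56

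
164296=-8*( - 20537)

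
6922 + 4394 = 11316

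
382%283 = 99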